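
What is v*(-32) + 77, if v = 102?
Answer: -3187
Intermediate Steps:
v*(-32) + 77 = 102*(-32) + 77 = -3264 + 77 = -3187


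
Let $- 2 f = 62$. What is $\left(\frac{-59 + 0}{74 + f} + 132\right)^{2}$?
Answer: $\frac{31550689}{1849} \approx 17064.0$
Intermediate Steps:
$f = -31$ ($f = \left(- \frac{1}{2}\right) 62 = -31$)
$\left(\frac{-59 + 0}{74 + f} + 132\right)^{2} = \left(\frac{-59 + 0}{74 - 31} + 132\right)^{2} = \left(- \frac{59}{43} + 132\right)^{2} = \left(\frac{5617}{43}\right)^{2} = \frac{31550689}{1849}$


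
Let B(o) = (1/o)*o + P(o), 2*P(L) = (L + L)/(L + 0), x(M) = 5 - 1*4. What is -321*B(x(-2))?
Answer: -642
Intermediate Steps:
x(M) = 1 (x(M) = 5 - 4 = 1)
P(L) = 1 (P(L) = ((L + L)/(L + 0))/2 = ((2*L)/L)/2 = (½)*2 = 1)
B(o) = 2 (B(o) = (1/o)*o + 1 = o/o + 1 = 1 + 1 = 2)
-321*B(x(-2)) = -321*2 = -642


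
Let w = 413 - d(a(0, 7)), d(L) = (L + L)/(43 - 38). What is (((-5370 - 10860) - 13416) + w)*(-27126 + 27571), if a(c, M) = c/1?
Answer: -13008685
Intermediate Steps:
a(c, M) = c (a(c, M) = c*1 = c)
d(L) = 2*L/5 (d(L) = (2*L)/5 = (2*L)*(⅕) = 2*L/5)
w = 413 (w = 413 - 2*0/5 = 413 - 1*0 = 413 + 0 = 413)
(((-5370 - 10860) - 13416) + w)*(-27126 + 27571) = (((-5370 - 10860) - 13416) + 413)*(-27126 + 27571) = ((-16230 - 13416) + 413)*445 = (-29646 + 413)*445 = -29233*445 = -13008685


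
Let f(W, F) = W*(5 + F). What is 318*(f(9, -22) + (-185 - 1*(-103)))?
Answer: -74730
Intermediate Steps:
318*(f(9, -22) + (-185 - 1*(-103))) = 318*(9*(5 - 22) + (-185 - 1*(-103))) = 318*(9*(-17) + (-185 + 103)) = 318*(-153 - 82) = 318*(-235) = -74730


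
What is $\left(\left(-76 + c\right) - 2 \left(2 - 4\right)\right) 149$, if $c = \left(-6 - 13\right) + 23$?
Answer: $-10132$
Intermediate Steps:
$c = 4$ ($c = -19 + 23 = 4$)
$\left(\left(-76 + c\right) - 2 \left(2 - 4\right)\right) 149 = \left(\left(-76 + 4\right) - 2 \left(2 - 4\right)\right) 149 = \left(-72 - -4\right) 149 = \left(-72 + 4\right) 149 = \left(-68\right) 149 = -10132$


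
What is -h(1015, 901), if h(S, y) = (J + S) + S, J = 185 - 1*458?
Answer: -1757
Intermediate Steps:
J = -273 (J = 185 - 458 = -273)
h(S, y) = -273 + 2*S (h(S, y) = (-273 + S) + S = -273 + 2*S)
-h(1015, 901) = -(-273 + 2*1015) = -(-273 + 2030) = -1*1757 = -1757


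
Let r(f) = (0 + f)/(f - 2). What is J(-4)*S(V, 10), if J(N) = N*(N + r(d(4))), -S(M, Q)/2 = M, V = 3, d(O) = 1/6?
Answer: -1080/11 ≈ -98.182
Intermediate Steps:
d(O) = ⅙
r(f) = f/(-2 + f)
S(M, Q) = -2*M
J(N) = N*(-1/11 + N) (J(N) = N*(N + 1/(6*(-2 + ⅙))) = N*(N + 1/(6*(-11/6))) = N*(N + (⅙)*(-6/11)) = N*(N - 1/11) = N*(-1/11 + N))
J(-4)*S(V, 10) = (-4*(-1/11 - 4))*(-2*3) = -4*(-45/11)*(-6) = (180/11)*(-6) = -1080/11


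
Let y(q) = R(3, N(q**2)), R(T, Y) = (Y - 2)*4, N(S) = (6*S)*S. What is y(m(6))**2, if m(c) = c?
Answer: 966961216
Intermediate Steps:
N(S) = 6*S**2
R(T, Y) = -8 + 4*Y (R(T, Y) = (-2 + Y)*4 = -8 + 4*Y)
y(q) = -8 + 24*q**4 (y(q) = -8 + 4*(6*(q**2)**2) = -8 + 4*(6*q**4) = -8 + 24*q**4)
y(m(6))**2 = (-8 + 24*6**4)**2 = (-8 + 24*1296)**2 = (-8 + 31104)**2 = 31096**2 = 966961216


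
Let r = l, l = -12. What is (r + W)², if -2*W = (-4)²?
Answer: 400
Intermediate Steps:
r = -12
W = -8 (W = -½*(-4)² = -½*16 = -8)
(r + W)² = (-12 - 8)² = (-20)² = 400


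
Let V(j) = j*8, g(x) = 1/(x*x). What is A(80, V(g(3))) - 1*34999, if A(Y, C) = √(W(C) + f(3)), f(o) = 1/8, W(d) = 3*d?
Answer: -34999 + √402/12 ≈ -34997.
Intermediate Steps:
f(o) = ⅛
g(x) = x⁻² (g(x) = 1/(x²) = x⁻²)
V(j) = 8*j
A(Y, C) = √(⅛ + 3*C) (A(Y, C) = √(3*C + ⅛) = √(⅛ + 3*C))
A(80, V(g(3))) - 1*34999 = √(2 + 48*(8/3²))/4 - 1*34999 = √(2 + 48*(8*(⅑)))/4 - 34999 = √(2 + 48*(8/9))/4 - 34999 = √(2 + 128/3)/4 - 34999 = √(134/3)/4 - 34999 = (√402/3)/4 - 34999 = √402/12 - 34999 = -34999 + √402/12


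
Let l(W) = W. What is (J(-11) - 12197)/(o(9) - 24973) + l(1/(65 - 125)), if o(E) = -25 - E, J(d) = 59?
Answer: 41369/88260 ≈ 0.46872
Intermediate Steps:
(J(-11) - 12197)/(o(9) - 24973) + l(1/(65 - 125)) = (59 - 12197)/((-25 - 1*9) - 24973) + 1/(65 - 125) = -12138/((-25 - 9) - 24973) + 1/(-60) = -12138/(-34 - 24973) - 1/60 = -12138/(-25007) - 1/60 = -12138*(-1/25007) - 1/60 = 714/1471 - 1/60 = 41369/88260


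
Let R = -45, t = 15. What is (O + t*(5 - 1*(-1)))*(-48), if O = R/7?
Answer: -28080/7 ≈ -4011.4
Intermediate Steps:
O = -45/7 ≈ -6.4286
(O + t*(5 - 1*(-1)))*(-48) = (-45/7 + 15*(5 - 1*(-1)))*(-48) = (-45/7 + 15*(5 + 1))*(-48) = (-45/7 + 15*6)*(-48) = (-45/7 + 90)*(-48) = (585/7)*(-48) = -28080/7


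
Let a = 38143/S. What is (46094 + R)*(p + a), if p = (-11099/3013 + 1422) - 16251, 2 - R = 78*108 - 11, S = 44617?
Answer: -75134546855040339/134431021 ≈ -5.5891e+8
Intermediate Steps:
R = -8411 (R = 2 - (78*108 - 11) = 2 - (8424 - 11) = 2 - 1*8413 = 2 - 8413 = -8411)
a = 38143/44617 ≈ 0.85490
p = -44690876/3013 (p = (-11099*1/3013 + 1422) - 16251 = (-11099/3013 + 1422) - 16251 = 4273387/3013 - 16251 = -44690876/3013 ≈ -14833.)
(46094 + R)*(p + a) = (46094 - 8411)*(-44690876/3013 + 38143/44617) = 37683*(-1993857889633/134431021) = -75134546855040339/134431021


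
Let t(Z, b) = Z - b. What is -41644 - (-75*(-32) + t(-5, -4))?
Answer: -44043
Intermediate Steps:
-41644 - (-75*(-32) + t(-5, -4)) = -41644 - (-75*(-32) + (-5 - 1*(-4))) = -41644 - (2400 + (-5 + 4)) = -41644 - (2400 - 1) = -41644 - 1*2399 = -41644 - 2399 = -44043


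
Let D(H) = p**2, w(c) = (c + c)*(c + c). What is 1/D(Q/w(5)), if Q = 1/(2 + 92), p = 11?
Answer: 1/121 ≈ 0.0082645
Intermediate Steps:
Q = 1/94 ≈ 0.010638
w(c) = 4*c**2 (w(c) = (2*c)*(2*c) = 4*c**2)
D(H) = 121 (D(H) = 11**2 = 121)
1/D(Q/w(5)) = 1/121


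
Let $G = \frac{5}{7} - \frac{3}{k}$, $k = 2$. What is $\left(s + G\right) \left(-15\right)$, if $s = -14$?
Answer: $\frac{3105}{14} \approx 221.79$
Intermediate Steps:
$G = - \frac{11}{14}$ ($G = \frac{5}{7} - \frac{3}{2} = - \frac{11}{14} \approx -0.78571$)
$\left(s + G\right) \left(-15\right) = \left(-14 - \frac{11}{14}\right) \left(-15\right) = \left(- \frac{207}{14}\right) \left(-15\right) = \frac{3105}{14}$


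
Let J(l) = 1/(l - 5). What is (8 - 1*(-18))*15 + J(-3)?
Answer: 3119/8 ≈ 389.88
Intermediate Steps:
J(l) = 1/(-5 + l)
(8 - 1*(-18))*15 + J(-3) = (8 - 1*(-18))*15 + 1/(-5 - 3) = (8 + 18)*15 + 1/(-8) = 26*15 - ⅛ = 390 - ⅛ = 3119/8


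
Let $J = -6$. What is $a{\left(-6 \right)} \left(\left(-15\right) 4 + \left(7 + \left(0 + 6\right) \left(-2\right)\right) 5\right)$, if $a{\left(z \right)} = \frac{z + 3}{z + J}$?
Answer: $- \frac{85}{4} \approx -21.25$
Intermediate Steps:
$a{\left(z \right)} = \frac{3 + z}{-6 + z}$ ($a{\left(z \right)} = \frac{z + 3}{z - 6} = \frac{3 + z}{-6 + z}$)
$a{\left(-6 \right)} \left(\left(-15\right) 4 + \left(7 + \left(0 + 6\right) \left(-2\right)\right) 5\right) = \frac{3 - 6}{-6 - 6} \left(\left(-15\right) 4 + \left(7 + \left(0 + 6\right) \left(-2\right)\right) 5\right) = \frac{1}{-12} \left(-3\right) \left(-60 + \left(7 + 6 \left(-2\right)\right) 5\right) = \left(- \frac{1}{12}\right) \left(-3\right) \left(-60 + \left(7 - 12\right) 5\right) = \frac{-60 - 25}{4} = \frac{1}{4} \left(-85\right) = - \frac{85}{4}$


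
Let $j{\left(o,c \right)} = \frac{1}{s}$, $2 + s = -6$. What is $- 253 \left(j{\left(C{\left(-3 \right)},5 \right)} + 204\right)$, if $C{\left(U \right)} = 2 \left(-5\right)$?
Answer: $- \frac{412643}{8} \approx -51580.0$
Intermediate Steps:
$C{\left(U \right)} = -10$
$s = -8$ ($s = -2 - 6 = -8$)
$j{\left(o,c \right)} = - \frac{1}{8}$ ($j{\left(o,c \right)} = \frac{1}{-8} = - \frac{1}{8}$)
$- 253 \left(j{\left(C{\left(-3 \right)},5 \right)} + 204\right) = - 253 \left(- \frac{1}{8} + 204\right) = \left(-253\right) \frac{1631}{8} = - \frac{412643}{8}$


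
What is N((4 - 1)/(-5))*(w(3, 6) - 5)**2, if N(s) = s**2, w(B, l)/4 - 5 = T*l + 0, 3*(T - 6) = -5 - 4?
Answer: 68121/25 ≈ 2724.8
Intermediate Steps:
T = 3 (T = 6 + (-5 - 4)/3 = 6 + (1/3)*(-9) = 6 - 3 = 3)
w(B, l) = 20 + 12*l (w(B, l) = 20 + 4*(3*l + 0) = 20 + 4*(3*l) = 20 + 12*l)
N((4 - 1)/(-5))*(w(3, 6) - 5)**2 = ((4 - 1)/(-5))**2*((20 + 12*6) - 5)**2 = (3*(-1/5))**2*((20 + 72) - 5)**2 = (-3/5)**2*(92 - 5)**2 = (9/25)*87**2 = (9/25)*7569 = 68121/25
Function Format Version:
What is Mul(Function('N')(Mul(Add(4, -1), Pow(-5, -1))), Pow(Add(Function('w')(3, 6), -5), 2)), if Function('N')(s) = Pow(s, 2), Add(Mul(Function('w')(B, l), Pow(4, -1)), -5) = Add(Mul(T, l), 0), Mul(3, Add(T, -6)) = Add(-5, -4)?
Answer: Rational(68121, 25) ≈ 2724.8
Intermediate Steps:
T = 3 (T = Add(6, Mul(Rational(1, 3), Add(-5, -4))) = Add(6, Mul(Rational(1, 3), -9)) = Add(6, -3) = 3)
Function('w')(B, l) = Add(20, Mul(12, l)) (Function('w')(B, l) = Add(20, Mul(4, Add(Mul(3, l), 0))) = Add(20, Mul(4, Mul(3, l))) = Add(20, Mul(12, l)))
Mul(Function('N')(Mul(Add(4, -1), Pow(-5, -1))), Pow(Add(Function('w')(3, 6), -5), 2)) = Mul(Pow(Mul(Add(4, -1), Pow(-5, -1)), 2), Pow(Add(Add(20, Mul(12, 6)), -5), 2)) = Mul(Pow(Mul(3, Rational(-1, 5)), 2), Pow(Add(Add(20, 72), -5), 2)) = Mul(Pow(Rational(-3, 5), 2), Pow(Add(92, -5), 2)) = Mul(Rational(9, 25), Pow(87, 2)) = Mul(Rational(9, 25), 7569) = Rational(68121, 25)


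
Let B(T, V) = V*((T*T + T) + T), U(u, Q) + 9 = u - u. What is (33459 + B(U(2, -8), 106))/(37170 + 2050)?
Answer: 40137/39220 ≈ 1.0234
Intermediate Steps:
U(u, Q) = -9 (U(u, Q) = -9 + (u - u) = -9 + 0 = -9)
B(T, V) = V*(T² + 2*T) (B(T, V) = V*((T² + T) + T) = V*((T + T²) + T) = V*(T² + 2*T))
(33459 + B(U(2, -8), 106))/(37170 + 2050) = (33459 - 9*106*(2 - 9))/(37170 + 2050) = (33459 - 9*106*(-7))/39220 = (33459 + 6678)*(1/39220) = 40137*(1/39220) = 40137/39220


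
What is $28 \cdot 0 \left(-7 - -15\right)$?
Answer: $0$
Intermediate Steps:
$28 \cdot 0 \left(-7 - -15\right) = 0 \left(-7 + 15\right) = 0 \cdot 8 = 0$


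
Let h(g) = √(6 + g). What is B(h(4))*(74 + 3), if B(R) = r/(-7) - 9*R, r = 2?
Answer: -22 - 693*√10 ≈ -2213.5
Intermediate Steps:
B(R) = -2/7 - 9*R (B(R) = 2/(-7) - 9*R = 2*(-⅐) - 9*R = -2/7 - 9*R)
B(h(4))*(74 + 3) = (-2/7 - 9*√(6 + 4))*(74 + 3) = (-2/7 - 9*√10)*77 = -22 - 693*√10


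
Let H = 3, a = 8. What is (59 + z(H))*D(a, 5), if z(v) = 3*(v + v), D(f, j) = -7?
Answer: -539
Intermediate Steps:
z(v) = 6*v (z(v) = 3*(2*v) = 6*v)
(59 + z(H))*D(a, 5) = (59 + 6*3)*(-7) = (59 + 18)*(-7) = 77*(-7) = -539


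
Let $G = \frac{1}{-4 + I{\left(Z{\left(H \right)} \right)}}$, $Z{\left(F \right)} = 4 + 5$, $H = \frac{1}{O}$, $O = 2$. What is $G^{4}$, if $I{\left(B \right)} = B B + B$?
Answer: $\frac{1}{54700816} \approx 1.8281 \cdot 10^{-8}$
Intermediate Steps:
$H = \frac{1}{2} \approx 0.5$
$Z{\left(F \right)} = 9$
$I{\left(B \right)} = B + B^{2}$ ($I{\left(B \right)} = B^{2} + B = B + B^{2}$)
$G = \frac{1}{86}$ ($G = \frac{1}{-4 + 9 \left(1 + 9\right)} = \frac{1}{-4 + 9 \cdot 10} = \frac{1}{-4 + 90} = \frac{1}{86} \approx 0.011628$)
$G^{4} = \left(\frac{1}{86}\right)^{4} = \frac{1}{54700816}$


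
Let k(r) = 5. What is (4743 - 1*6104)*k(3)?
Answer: -6805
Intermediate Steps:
(4743 - 1*6104)*k(3) = (4743 - 1*6104)*5 = (4743 - 6104)*5 = -1361*5 = -6805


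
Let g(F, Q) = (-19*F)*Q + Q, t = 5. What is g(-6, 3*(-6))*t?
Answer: -10350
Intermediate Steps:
g(F, Q) = Q - 19*F*Q (g(F, Q) = -19*F*Q + Q = Q - 19*F*Q)
g(-6, 3*(-6))*t = ((3*(-6))*(1 - 19*(-6)))*5 = -18*(1 + 114)*5 = -18*115*5 = -2070*5 = -10350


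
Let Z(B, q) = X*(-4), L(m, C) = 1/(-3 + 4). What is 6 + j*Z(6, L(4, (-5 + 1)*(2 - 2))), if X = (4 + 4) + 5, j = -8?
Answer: 422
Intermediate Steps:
X = 13 (X = 8 + 5 = 13)
L(m, C) = 1 (L(m, C) = 1/1 = 1)
Z(B, q) = -52 (Z(B, q) = 13*(-4) = -52)
6 + j*Z(6, L(4, (-5 + 1)*(2 - 2))) = 6 - 8*(-52) = 6 + 416 = 422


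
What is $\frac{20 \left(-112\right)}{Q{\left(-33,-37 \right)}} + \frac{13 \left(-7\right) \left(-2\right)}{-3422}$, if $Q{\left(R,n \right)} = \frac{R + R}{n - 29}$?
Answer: $- \frac{3832731}{1711} \approx -2240.1$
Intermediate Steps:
$Q{\left(R,n \right)} = \frac{2 R}{-29 + n}$
$\frac{20 \left(-112\right)}{Q{\left(-33,-37 \right)}} + \frac{13 \left(-7\right) \left(-2\right)}{-3422} = \frac{20 \left(-112\right)}{2 \left(-33\right) \frac{1}{-29 - 37}} + \frac{13 \left(-7\right) \left(-2\right)}{-3422} = - \frac{2240}{2 \left(-33\right) \frac{1}{-66}} + \left(-91\right) \left(-2\right) \left(- \frac{1}{3422}\right) = - \frac{2240}{2 \left(-33\right) \left(- \frac{1}{66}\right)} + 182 \left(- \frac{1}{3422}\right) = - \frac{2240}{1} - \frac{91}{1711} = \left(-2240\right) 1 - \frac{91}{1711} = -2240 - \frac{91}{1711} = - \frac{3832731}{1711}$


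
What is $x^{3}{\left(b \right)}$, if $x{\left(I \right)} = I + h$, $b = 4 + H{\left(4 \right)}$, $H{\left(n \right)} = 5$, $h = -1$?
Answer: $512$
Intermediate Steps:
$b = 9$ ($b = 4 + 5 = 9$)
$x{\left(I \right)} = -1 + I$ ($x{\left(I \right)} = I - 1 = -1 + I$)
$x^{3}{\left(b \right)} = \left(-1 + 9\right)^{3} = 8^{3} = 512$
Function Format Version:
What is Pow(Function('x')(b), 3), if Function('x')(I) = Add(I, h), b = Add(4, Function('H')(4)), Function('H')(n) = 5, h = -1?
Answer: 512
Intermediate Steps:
b = 9 (b = Add(4, 5) = 9)
Function('x')(I) = Add(-1, I) (Function('x')(I) = Add(I, -1) = Add(-1, I))
Pow(Function('x')(b), 3) = Pow(Add(-1, 9), 3) = Pow(8, 3) = 512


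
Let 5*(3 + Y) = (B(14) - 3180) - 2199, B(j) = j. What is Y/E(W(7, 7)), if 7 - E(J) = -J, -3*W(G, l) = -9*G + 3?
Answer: -1076/27 ≈ -39.852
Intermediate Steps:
W(G, l) = -1 + 3*G (W(G, l) = -(-9*G + 3)/3 = -(3 - 9*G)/3 = -1 + 3*G)
Y = -1076 (Y = -3 + ((14 - 3180) - 2199)/5 = -3 + (-3166 - 2199)/5 = -3 + (1/5)*(-5365) = -3 - 1073 = -1076)
E(J) = 7 + J (E(J) = 7 - (-1)*J = 7 + J)
Y/E(W(7, 7)) = -1076/(7 + (-1 + 3*7)) = -1076/(7 + (-1 + 21)) = -1076/(7 + 20) = -1076/27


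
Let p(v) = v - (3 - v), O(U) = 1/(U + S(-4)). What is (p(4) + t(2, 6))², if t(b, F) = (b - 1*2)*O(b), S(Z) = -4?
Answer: 25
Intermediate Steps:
O(U) = 1/(-4 + U) (O(U) = 1/(U - 4) = 1/(-4 + U))
t(b, F) = (-2 + b)/(-4 + b) (t(b, F) = (b - 1*2)/(-4 + b) = (b - 2)/(-4 + b) = (-2 + b)/(-4 + b))
p(v) = -3 + 2*v (p(v) = v + (-3 + v) = -3 + 2*v)
(p(4) + t(2, 6))² = ((-3 + 2*4) + (-2 + 2)/(-4 + 2))² = ((-3 + 8) + 0/(-2))² = (5 - ½*0)² = (5 + 0)² = 5² = 25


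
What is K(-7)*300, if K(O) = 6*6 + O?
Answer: 8700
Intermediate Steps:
K(O) = 36 + O
K(-7)*300 = (36 - 7)*300 = 29*300 = 8700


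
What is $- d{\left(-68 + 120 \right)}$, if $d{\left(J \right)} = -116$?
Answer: $116$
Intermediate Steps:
$- d{\left(-68 + 120 \right)} = \left(-1\right) \left(-116\right) = 116$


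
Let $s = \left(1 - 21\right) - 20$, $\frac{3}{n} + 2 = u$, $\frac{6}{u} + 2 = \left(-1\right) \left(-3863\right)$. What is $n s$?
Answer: $\frac{38610}{643} \approx 60.047$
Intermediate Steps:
$u = \frac{2}{1287}$ ($u = \frac{6}{-2 - -3863} = \frac{6}{-2 + 3863} = \frac{6}{3861} = 6 \cdot \frac{1}{3861} = \frac{2}{1287} \approx 0.001554$)
$n = - \frac{3861}{2572}$ ($n = \frac{3}{-2 + \frac{2}{1287}} = \frac{3}{- \frac{2572}{1287}} = 3 \left(- \frac{1287}{2572}\right) = - \frac{3861}{2572} \approx -1.5012$)
$s = -40$ ($s = -20 - 20 = -40$)
$n s = \left(- \frac{3861}{2572}\right) \left(-40\right) = \frac{38610}{643}$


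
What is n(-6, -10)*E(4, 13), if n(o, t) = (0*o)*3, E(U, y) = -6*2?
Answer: 0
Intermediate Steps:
E(U, y) = -12
n(o, t) = 0 (n(o, t) = 0*3 = 0)
n(-6, -10)*E(4, 13) = 0*(-12) = 0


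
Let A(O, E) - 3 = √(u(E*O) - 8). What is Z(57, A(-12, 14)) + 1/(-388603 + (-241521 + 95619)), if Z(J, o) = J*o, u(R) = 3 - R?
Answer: 91400354/534505 + 57*√163 ≈ 898.73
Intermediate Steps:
A(O, E) = 3 + √(-5 - E*O) (A(O, E) = 3 + √((3 - E*O) - 8) = 3 + √(-5 - E*O))
Z(57, A(-12, 14)) + 1/(-388603 + (-241521 + 95619)) = 57*(3 + √(-5 - 1*14*(-12))) + 1/(-388603 + (-241521 + 95619)) = 57*(3 + √(-5 + 168)) + 1/(-388603 - 145902) = 57*(3 + √163) + 1/(-534505) = (171 + 57*√163) - 1/534505 = 91400354/534505 + 57*√163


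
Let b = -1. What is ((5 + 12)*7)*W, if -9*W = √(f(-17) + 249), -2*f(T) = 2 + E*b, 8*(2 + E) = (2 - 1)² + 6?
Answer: -119*√3959/36 ≈ -207.99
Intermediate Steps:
E = -9/8 (E = -2 + ((2 - 1)² + 6)/8 = -2 + (1² + 6)/8 = -2 + (1 + 6)/8 = -2 + (⅛)*7 = -2 + 7/8 = -9/8 ≈ -1.1250)
f(T) = -25/16 (f(T) = -(2 - 9/8*(-1))/2 = -(2 + 9/8)/2 = -½*25/8 = -25/16)
W = -√3959/36 (W = -√(-25/16 + 249)/9 = -√3959/36 ≈ -1.7478)
((5 + 12)*7)*W = ((5 + 12)*7)*(-√3959/36) = (17*7)*(-√3959/36) = 119*(-√3959/36) = -119*√3959/36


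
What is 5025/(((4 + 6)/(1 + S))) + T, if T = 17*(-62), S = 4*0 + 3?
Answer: 956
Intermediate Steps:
S = 3 (S = 0 + 3 = 3)
T = -1054
5025/(((4 + 6)/(1 + S))) + T = 5025/(((4 + 6)/(1 + 3))) - 1054 = 5025/((10/4)) - 1054 = 5025/((10*(¼))) - 1054 = 5025/(5/2) - 1054 = 5025*(⅖) - 1054 = 2010 - 1054 = 956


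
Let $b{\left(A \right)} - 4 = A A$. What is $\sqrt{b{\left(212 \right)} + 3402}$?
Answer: $5 \sqrt{1934} \approx 219.89$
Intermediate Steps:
$b{\left(A \right)} = 4 + A^{2}$ ($b{\left(A \right)} = 4 + A A = 4 + A^{2}$)
$\sqrt{b{\left(212 \right)} + 3402} = \sqrt{\left(4 + 212^{2}\right) + 3402} = \sqrt{\left(4 + 44944\right) + 3402} = \sqrt{44948 + 3402} = \sqrt{48350} = 5 \sqrt{1934}$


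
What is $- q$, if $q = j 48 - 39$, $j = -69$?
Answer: $3351$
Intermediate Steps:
$q = -3351$ ($q = \left(-69\right) 48 - 39 = -3312 - 39 = -3351$)
$- q = \left(-1\right) \left(-3351\right) = 3351$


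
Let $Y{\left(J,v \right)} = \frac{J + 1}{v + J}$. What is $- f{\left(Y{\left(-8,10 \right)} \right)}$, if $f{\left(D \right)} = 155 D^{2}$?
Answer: $- \frac{7595}{4} \approx -1898.8$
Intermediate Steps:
$Y{\left(J,v \right)} = \frac{1 + J}{J + v}$
$- f{\left(Y{\left(-8,10 \right)} \right)} = - 155 \left(\frac{1 - 8}{-8 + 10}\right)^{2} = - 155 \left(\frac{1}{2} \left(-7\right)\right)^{2} = - 155 \left(- \frac{7}{2}\right)^{2} = - \frac{155 \cdot 49}{4} = \left(-1\right) \frac{7595}{4} = - \frac{7595}{4}$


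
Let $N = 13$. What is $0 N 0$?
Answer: $0$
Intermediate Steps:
$0 N 0 = 0 \cdot 13 \cdot 0 = 0 \cdot 0 = 0$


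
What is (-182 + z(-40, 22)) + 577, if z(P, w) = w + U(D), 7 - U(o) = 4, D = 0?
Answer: 420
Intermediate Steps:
U(o) = 3 (U(o) = 7 - 1*4 = 7 - 4 = 3)
z(P, w) = 3 + w (z(P, w) = w + 3 = 3 + w)
(-182 + z(-40, 22)) + 577 = (-182 + (3 + 22)) + 577 = (-182 + 25) + 577 = -157 + 577 = 420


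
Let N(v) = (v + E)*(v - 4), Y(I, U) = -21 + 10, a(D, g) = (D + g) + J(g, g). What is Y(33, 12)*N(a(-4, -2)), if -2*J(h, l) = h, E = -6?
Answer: -1089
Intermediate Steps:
J(h, l) = -h/2
a(D, g) = D + g/2 (a(D, g) = (D + g) - g/2 = D + g/2)
Y(I, U) = -11
N(v) = (-6 + v)*(-4 + v) (N(v) = (v - 6)*(v - 4) = (-6 + v)*(-4 + v))
Y(33, 12)*N(a(-4, -2)) = -11*(24 + (-4 + (1/2)*(-2))**2 - 10*(-4 + (1/2)*(-2))) = -11*(24 + (-4 - 1)**2 - 10*(-4 - 1)) = -11*(24 + (-5)**2 - 10*(-5)) = -11*(24 + 25 + 50) = -11*99 = -1089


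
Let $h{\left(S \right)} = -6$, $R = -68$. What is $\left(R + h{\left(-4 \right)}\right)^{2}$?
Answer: $5476$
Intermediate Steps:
$\left(R + h{\left(-4 \right)}\right)^{2} = \left(-68 - 6\right)^{2} = \left(-74\right)^{2} = 5476$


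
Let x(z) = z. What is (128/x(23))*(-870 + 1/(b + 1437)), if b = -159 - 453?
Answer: -91871872/18975 ≈ -4841.7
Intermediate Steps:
b = -612
(128/x(23))*(-870 + 1/(b + 1437)) = (128/23)*(-870 + 1/(-612 + 1437)) = (128*(1/23))*(-870 + 1/825) = 128*(-870 + 1/825)/23 = (128/23)*(-717749/825) = -91871872/18975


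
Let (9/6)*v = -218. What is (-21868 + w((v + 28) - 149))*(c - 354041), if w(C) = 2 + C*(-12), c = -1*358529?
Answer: 13303681900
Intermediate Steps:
v = -436/3 (v = (⅔)*(-218) = -436/3 ≈ -145.33)
c = -358529
w(C) = 2 - 12*C
(-21868 + w((v + 28) - 149))*(c - 354041) = (-21868 + (2 - 12*((-436/3 + 28) - 149)))*(-358529 - 354041) = (-21868 + (2 - 12*(-352/3 - 149)))*(-712570) = (-21868 + (2 - 12*(-799/3)))*(-712570) = (-21868 + (2 + 3196))*(-712570) = (-21868 + 3198)*(-712570) = -18670*(-712570) = 13303681900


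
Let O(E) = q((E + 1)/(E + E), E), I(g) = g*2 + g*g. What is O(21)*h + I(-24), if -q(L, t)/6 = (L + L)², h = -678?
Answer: 244640/49 ≈ 4992.7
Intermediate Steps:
I(g) = g² + 2*g (I(g) = 2*g + g² = g² + 2*g)
q(L, t) = -24*L² (q(L, t) = -6*(L + L)² = -6*4*L² = -24*L²)
O(E) = -6*(1 + E)²/E² (O(E) = -24*(E + 1)²/(E + E)² = -24*(1 + E)²/(4*E²) = -6*(1 + E)²/E²)
O(21)*h + I(-24) = -6*(1 + 21)²/21²*(-678) - 24*(2 - 24) = -6*1/441*22²*(-678) - 24*(-22) = -6*1/441*484*(-678) + 528 = -968/147*(-678) + 528 = 218768/49 + 528 = 244640/49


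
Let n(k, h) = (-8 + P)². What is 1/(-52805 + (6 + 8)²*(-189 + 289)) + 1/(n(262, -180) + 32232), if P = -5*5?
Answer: -4/38152545 ≈ -1.0484e-7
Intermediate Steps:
P = -25
n(k, h) = 1089 (n(k, h) = (-8 - 25)² = (-33)² = 1089)
1/(-52805 + (6 + 8)²*(-189 + 289)) + 1/(n(262, -180) + 32232) = 1/(-52805 + (6 + 8)²*(-189 + 289)) + 1/(1089 + 32232) = 1/(-52805 + 14²*100) + 1/33321 = 1/(-52805 + 196*100) + 1/33321 = 1/(-52805 + 19600) + 1/33321 = 1/(-33205) + 1/33321 = -1/33205 + 1/33321 = -4/38152545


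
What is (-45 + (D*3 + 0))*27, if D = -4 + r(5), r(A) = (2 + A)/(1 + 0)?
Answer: -972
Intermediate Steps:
r(A) = 2 + A (r(A) = (2 + A)/1 = (2 + A)*1 = 2 + A)
D = 3 (D = -4 + (2 + 5) = -4 + 7 = 3)
(-45 + (D*3 + 0))*27 = (-45 + (3*3 + 0))*27 = (-45 + (9 + 0))*27 = (-45 + 9)*27 = -36*27 = -972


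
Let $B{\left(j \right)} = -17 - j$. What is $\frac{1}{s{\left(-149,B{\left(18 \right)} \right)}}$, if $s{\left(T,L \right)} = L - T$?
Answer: $\frac{1}{114} \approx 0.0087719$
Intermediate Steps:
$\frac{1}{s{\left(-149,B{\left(18 \right)} \right)}} = \frac{1}{\left(-17 - 18\right) - -149} = \frac{1}{\left(-17 - 18\right) + 149} = \frac{1}{-35 + 149} = \frac{1}{114}$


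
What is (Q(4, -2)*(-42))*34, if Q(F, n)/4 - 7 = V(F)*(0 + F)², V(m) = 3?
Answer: -314160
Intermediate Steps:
Q(F, n) = 28 + 12*F² (Q(F, n) = 28 + 4*(3*(0 + F)²) = 28 + 4*(3*F²) = 28 + 12*F²)
(Q(4, -2)*(-42))*34 = ((28 + 12*4²)*(-42))*34 = ((28 + 12*16)*(-42))*34 = ((28 + 192)*(-42))*34 = (220*(-42))*34 = -9240*34 = -314160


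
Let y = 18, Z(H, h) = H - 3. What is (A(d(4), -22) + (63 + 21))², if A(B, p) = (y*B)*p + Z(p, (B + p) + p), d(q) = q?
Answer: 2325625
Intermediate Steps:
Z(H, h) = -3 + H
A(B, p) = -3 + p + 18*B*p (A(B, p) = (18*B)*p + (-3 + p) = 18*B*p + (-3 + p) = -3 + p + 18*B*p)
(A(d(4), -22) + (63 + 21))² = ((-3 - 22 + 18*4*(-22)) + (63 + 21))² = ((-3 - 22 - 1584) + 84)² = (-1609 + 84)² = (-1525)² = 2325625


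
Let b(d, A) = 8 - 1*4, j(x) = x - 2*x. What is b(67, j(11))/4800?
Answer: 1/1200 ≈ 0.00083333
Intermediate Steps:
j(x) = -x
b(d, A) = 4 (b(d, A) = 8 - 4 = 4)
b(67, j(11))/4800 = 4/4800 = 4*(1/4800) = 1/1200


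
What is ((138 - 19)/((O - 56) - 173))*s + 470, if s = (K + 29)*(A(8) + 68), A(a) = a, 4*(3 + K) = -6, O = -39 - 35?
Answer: -79168/303 ≈ -261.28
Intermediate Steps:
O = -74
K = -9/2 (K = -3 + (¼)*(-6) = -3 - 3/2 = -9/2 ≈ -4.5000)
s = 1862 (s = (-9/2 + 29)*(8 + 68) = (49/2)*76 = 1862)
((138 - 19)/((O - 56) - 173))*s + 470 = ((138 - 19)/((-74 - 56) - 173))*1862 + 470 = (119/(-130 - 173))*1862 + 470 = (119/(-303))*1862 + 470 = (119*(-1/303))*1862 + 470 = -119/303*1862 + 470 = -221578/303 + 470 = -79168/303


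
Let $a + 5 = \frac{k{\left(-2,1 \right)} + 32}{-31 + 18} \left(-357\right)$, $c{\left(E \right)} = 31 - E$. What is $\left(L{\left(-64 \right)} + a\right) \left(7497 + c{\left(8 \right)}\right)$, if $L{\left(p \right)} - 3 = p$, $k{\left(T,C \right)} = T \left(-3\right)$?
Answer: $\frac{95564160}{13} \approx 7.3511 \cdot 10^{6}$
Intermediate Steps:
$k{\left(T,C \right)} = - 3 T$
$L{\left(p \right)} = 3 + p$
$a = \frac{13501}{13}$ ($a = -5 + \frac{\left(-3\right) \left(-2\right) + 32}{-31 + 18} \left(-357\right) = -5 + \frac{6 + 32}{-13} \left(-357\right) = -5 + 38 \left(- \frac{1}{13}\right) \left(-357\right) = -5 - - \frac{13566}{13} = -5 + \frac{13566}{13} = \frac{13501}{13} \approx 1038.5$)
$\left(L{\left(-64 \right)} + a\right) \left(7497 + c{\left(8 \right)}\right) = \left(\left(3 - 64\right) + \frac{13501}{13}\right) \left(7497 + \left(31 - 8\right)\right) = \left(-61 + \frac{13501}{13}\right) \left(7497 + \left(31 - 8\right)\right) = \frac{12708 \left(7497 + 23\right)}{13} = \frac{12708}{13} \cdot 7520 = \frac{95564160}{13}$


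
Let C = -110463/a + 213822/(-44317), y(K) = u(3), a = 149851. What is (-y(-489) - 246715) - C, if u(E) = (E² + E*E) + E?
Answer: -18005754996409/72977437 ≈ -2.4673e+5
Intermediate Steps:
u(E) = E + 2*E² (u(E) = (E² + E²) + E = 2*E² + E = E + 2*E²)
y(K) = 21 (y(K) = 3*(1 + 2*3) = 3*(1 + 6) = 3*7 = 21)
C = -405899223/72977437 (C = -110463/149851 + 213822/(-44317) = -110463*1/149851 + 213822*(-1/44317) = -110463/149851 - 30546/6331 = -405899223/72977437 ≈ -5.5620)
(-y(-489) - 246715) - C = (-1*21 - 246715) - 1*(-405899223/72977437) = (-21 - 246715) + 405899223/72977437 = -246736 + 405899223/72977437 = -18005754996409/72977437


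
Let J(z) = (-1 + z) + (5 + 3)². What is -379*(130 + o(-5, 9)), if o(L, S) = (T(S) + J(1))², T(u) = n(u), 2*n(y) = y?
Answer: -7310531/4 ≈ -1.8276e+6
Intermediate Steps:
n(y) = y/2
T(u) = u/2
J(z) = 63 + z (J(z) = (-1 + z) + 8² = (-1 + z) + 64 = 63 + z)
o(L, S) = (64 + S/2)² (o(L, S) = (S/2 + (63 + 1))² = (S/2 + 64)² = (64 + S/2)²)
-379*(130 + o(-5, 9)) = -379*(130 + (128 + 9)²/4) = -379*(130 + (¼)*137²) = -379*(130 + (¼)*18769) = -379*(130 + 18769/4) = -379*19289/4 = -7310531/4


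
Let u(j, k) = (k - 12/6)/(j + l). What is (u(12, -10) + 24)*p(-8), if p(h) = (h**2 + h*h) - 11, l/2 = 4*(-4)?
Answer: 14391/5 ≈ 2878.2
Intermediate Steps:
l = -32 (l = 2*(4*(-4)) = 2*(-16) = -32)
p(h) = -11 + 2*h**2 (p(h) = (h**2 + h**2) - 11 = 2*h**2 - 11 = -11 + 2*h**2)
u(j, k) = (-2 + k)/(-32 + j) (u(j, k) = (k - 12/6)/(j - 32) = (k - 12*1/6)/(-32 + j) = (k - 2)/(-32 + j) = (-2 + k)/(-32 + j))
(u(12, -10) + 24)*p(-8) = ((-2 - 10)/(-32 + 12) + 24)*(-11 + 2*(-8)**2) = (-12/(-20) + 24)*(-11 + 2*64) = (-1/20*(-12) + 24)*(-11 + 128) = (3/5 + 24)*117 = (123/5)*117 = 14391/5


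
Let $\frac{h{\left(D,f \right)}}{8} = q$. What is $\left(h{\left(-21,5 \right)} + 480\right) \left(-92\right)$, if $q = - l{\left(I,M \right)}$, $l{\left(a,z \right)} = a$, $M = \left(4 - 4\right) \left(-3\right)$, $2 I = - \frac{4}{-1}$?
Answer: $-42688$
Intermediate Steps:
$I = 2$ ($I = \frac{\left(-4\right) \frac{1}{-1}}{2} = \frac{\left(-4\right) \left(-1\right)}{2} = \frac{1}{2} \cdot 4 = 2$)
$M = 0$ ($M = 0 \left(-3\right) = 0$)
$q = -2$ ($q = \left(-1\right) 2 = -2$)
$h{\left(D,f \right)} = -16$ ($h{\left(D,f \right)} = 8 \left(-2\right) = -16$)
$\left(h{\left(-21,5 \right)} + 480\right) \left(-92\right) = \left(-16 + 480\right) \left(-92\right) = 464 \left(-92\right) = -42688$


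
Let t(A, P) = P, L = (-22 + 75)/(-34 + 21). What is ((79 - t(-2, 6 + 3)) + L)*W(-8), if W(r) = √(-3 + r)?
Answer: 857*I*√11/13 ≈ 218.64*I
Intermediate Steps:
L = -53/13 (L = 53/(-13) = 53*(-1/13) = -53/13 ≈ -4.0769)
((79 - t(-2, 6 + 3)) + L)*W(-8) = ((79 - (6 + 3)) - 53/13)*√(-3 - 8) = ((79 - 1*9) - 53/13)*√(-11) = ((79 - 9) - 53/13)*(I*√11) = (70 - 53/13)*(I*√11) = 857*(I*√11)/13 = 857*I*√11/13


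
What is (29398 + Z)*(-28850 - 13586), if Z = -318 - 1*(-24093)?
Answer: -2256449428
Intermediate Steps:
Z = 23775 (Z = -318 + 24093 = 23775)
(29398 + Z)*(-28850 - 13586) = (29398 + 23775)*(-28850 - 13586) = 53173*(-42436) = -2256449428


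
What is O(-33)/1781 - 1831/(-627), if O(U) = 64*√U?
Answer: 1831/627 + 64*I*√33/1781 ≈ 2.9203 + 0.20643*I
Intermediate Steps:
O(-33)/1781 - 1831/(-627) = (64*√(-33))/1781 - 1831/(-627) = (64*(I*√33))*(1/1781) - 1831*(-1/627) = (64*I*√33)*(1/1781) + 1831/627 = 64*I*√33/1781 + 1831/627 = 1831/627 + 64*I*√33/1781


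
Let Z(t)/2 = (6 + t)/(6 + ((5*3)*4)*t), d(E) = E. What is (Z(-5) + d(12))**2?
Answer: 3108169/21609 ≈ 143.84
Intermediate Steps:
Z(t) = 2*(6 + t)/(6 + 60*t) (Z(t) = 2*((6 + t)/(6 + ((5*3)*4)*t)) = 2*((6 + t)/(6 + (15*4)*t)) = 2*((6 + t)/(6 + 60*t)) = 2*(6 + t)/(6 + 60*t))
(Z(-5) + d(12))**2 = ((6 - 5)/(3*(1 + 10*(-5))) + 12)**2 = ((1/3)*1/(1 - 50) + 12)**2 = ((1/3)*1/(-49) + 12)**2 = ((1/3)*(-1/49)*1 + 12)**2 = (-1/147 + 12)**2 = (1763/147)**2 = 3108169/21609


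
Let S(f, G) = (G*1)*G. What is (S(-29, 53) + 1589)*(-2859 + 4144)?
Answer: 5651430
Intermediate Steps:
S(f, G) = G² (S(f, G) = G*G = G²)
(S(-29, 53) + 1589)*(-2859 + 4144) = (53² + 1589)*(-2859 + 4144) = (2809 + 1589)*1285 = 4398*1285 = 5651430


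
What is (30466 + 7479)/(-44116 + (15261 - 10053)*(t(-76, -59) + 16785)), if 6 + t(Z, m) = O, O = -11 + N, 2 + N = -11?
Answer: 37945/87215924 ≈ 0.00043507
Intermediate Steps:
N = -13 (N = -2 - 11 = -13)
O = -24 (O = -11 - 13 = -24)
t(Z, m) = -30 (t(Z, m) = -6 - 24 = -30)
(30466 + 7479)/(-44116 + (15261 - 10053)*(t(-76, -59) + 16785)) = (30466 + 7479)/(-44116 + (15261 - 10053)*(-30 + 16785)) = 37945/(-44116 + 5208*16755) = 37945/(-44116 + 87260040) = 37945/87215924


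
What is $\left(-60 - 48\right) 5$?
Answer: $-540$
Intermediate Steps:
$\left(-60 - 48\right) 5 = \left(-108\right) 5 = -540$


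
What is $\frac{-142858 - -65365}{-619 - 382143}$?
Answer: $\frac{77493}{382762} \approx 0.20246$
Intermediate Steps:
$\frac{-142858 - -65365}{-619 - 382143} = \frac{-142858 + 65365}{-382762} = \left(-77493\right) \left(- \frac{1}{382762}\right) = \frac{77493}{382762}$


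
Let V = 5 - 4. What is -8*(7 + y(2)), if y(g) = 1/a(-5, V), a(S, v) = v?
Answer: -64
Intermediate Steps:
V = 1
y(g) = 1 (y(g) = 1/1 = 1)
-8*(7 + y(2)) = -8*(7 + 1) = -8*8 = -64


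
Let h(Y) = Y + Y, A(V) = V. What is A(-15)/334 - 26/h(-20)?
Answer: 2021/3340 ≈ 0.60509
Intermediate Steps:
h(Y) = 2*Y
A(-15)/334 - 26/h(-20) = -15/334 - 26/(2*(-20)) = -15*1/334 - 26/(-40) = -15/334 - 26*(-1/40) = -15/334 + 13/20 = 2021/3340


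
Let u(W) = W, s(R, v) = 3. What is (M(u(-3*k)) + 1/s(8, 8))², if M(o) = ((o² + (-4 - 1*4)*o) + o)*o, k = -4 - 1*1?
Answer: 29170801/9 ≈ 3.2412e+6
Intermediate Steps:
k = -5 (k = -4 - 1 = -5)
M(o) = o*(o² - 7*o) (M(o) = ((o² + (-4 - 4)*o) + o)*o = ((o² - 8*o) + o)*o = (o² - 7*o)*o = o*(o² - 7*o))
(M(u(-3*k)) + 1/s(8, 8))² = ((-3*(-5))²*(-7 - 3*(-5)) + 1/3)² = (15²*(-7 + 15) + ⅓)² = (225*8 + ⅓)² = (1800 + ⅓)² = (5401/3)² = 29170801/9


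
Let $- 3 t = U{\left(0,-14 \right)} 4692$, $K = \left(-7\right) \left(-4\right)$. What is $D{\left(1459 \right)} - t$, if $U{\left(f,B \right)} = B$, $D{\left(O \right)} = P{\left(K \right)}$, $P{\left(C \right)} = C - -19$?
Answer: $-21849$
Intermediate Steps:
$K = 28$
$P{\left(C \right)} = 19 + C$ ($P{\left(C \right)} = C + 19 = 19 + C$)
$D{\left(O \right)} = 47$ ($D{\left(O \right)} = 19 + 28 = 47$)
$t = 21896$ ($t = - \frac{\left(-14\right) 4692}{3} = \left(- \frac{1}{3}\right) \left(-65688\right) = 21896$)
$D{\left(1459 \right)} - t = 47 - 21896 = -21849$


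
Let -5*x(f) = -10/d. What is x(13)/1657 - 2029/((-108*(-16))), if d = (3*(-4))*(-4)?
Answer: -3361981/2863296 ≈ -1.1742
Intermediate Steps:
d = 48 (d = -12*(-4) = 48)
x(f) = 1/24 (x(f) = -(-2)/48 = -⅕*(-5/24) = 1/24)
x(13)/1657 - 2029/((-108*(-16))) = (1/24)/1657 - 2029/((-108*(-16))) = (1/24)*(1/1657) - 2029/1728 = 1/39768 - 2029*1/1728 = 1/39768 - 2029/1728 = -3361981/2863296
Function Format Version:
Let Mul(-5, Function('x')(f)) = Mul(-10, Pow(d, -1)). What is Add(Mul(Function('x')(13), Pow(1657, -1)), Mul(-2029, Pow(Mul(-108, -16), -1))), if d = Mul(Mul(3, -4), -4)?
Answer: Rational(-3361981, 2863296) ≈ -1.1742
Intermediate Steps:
d = 48 (d = Mul(-12, -4) = 48)
Function('x')(f) = Rational(1, 24) (Function('x')(f) = Mul(Rational(-1, 5), Mul(-10, Pow(48, -1))) = Mul(Rational(-1, 5), Mul(-10, Rational(1, 48))) = Mul(Rational(-1, 5), Rational(-5, 24)) = Rational(1, 24))
Add(Mul(Function('x')(13), Pow(1657, -1)), Mul(-2029, Pow(Mul(-108, -16), -1))) = Add(Mul(Rational(1, 24), Pow(1657, -1)), Mul(-2029, Pow(Mul(-108, -16), -1))) = Add(Mul(Rational(1, 24), Rational(1, 1657)), Mul(-2029, Pow(1728, -1))) = Add(Rational(1, 39768), Mul(-2029, Rational(1, 1728))) = Add(Rational(1, 39768), Rational(-2029, 1728)) = Rational(-3361981, 2863296)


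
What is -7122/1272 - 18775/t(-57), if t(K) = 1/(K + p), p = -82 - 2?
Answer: 561221113/212 ≈ 2.6473e+6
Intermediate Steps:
p = -84
t(K) = 1/(-84 + K) (t(K) = 1/(K - 84) = 1/(-84 + K))
-7122/1272 - 18775/t(-57) = -7122/1272 - 18775/(1/(-84 - 57)) = -7122*1/1272 - 18775/(1/(-141)) = -1187/212 - 18775/(-1/141) = -1187/212 - 18775*(-141) = -1187/212 + 2647275 = 561221113/212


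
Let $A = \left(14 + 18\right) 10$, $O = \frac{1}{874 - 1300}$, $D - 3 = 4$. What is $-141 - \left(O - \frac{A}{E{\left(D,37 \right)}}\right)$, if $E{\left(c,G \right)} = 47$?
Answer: $- \frac{2686735}{20022} \approx -134.19$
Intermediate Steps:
$D = 7$ ($D = 3 + 4 = 7$)
$O = - \frac{1}{426}$ ($O = \frac{1}{-426} = - \frac{1}{426} \approx -0.0023474$)
$A = 320$ ($A = 32 \cdot 10 = 320$)
$-141 - \left(O - \frac{A}{E{\left(D,37 \right)}}\right) = -141 - \left(- \frac{1}{426} - \frac{320}{47}\right) = -141 - - \frac{136367}{20022} = -141 + \frac{136367}{20022} = - \frac{2686735}{20022}$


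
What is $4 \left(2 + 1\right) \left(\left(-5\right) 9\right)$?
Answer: $-540$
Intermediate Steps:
$4 \left(2 + 1\right) \left(\left(-5\right) 9\right) = 4 \cdot 3 \left(-45\right) = 12 \left(-45\right) = -540$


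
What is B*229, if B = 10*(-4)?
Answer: -9160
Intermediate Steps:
B = -40
B*229 = -40*229 = -9160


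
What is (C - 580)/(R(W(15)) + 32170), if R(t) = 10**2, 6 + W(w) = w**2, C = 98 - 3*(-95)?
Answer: -197/32270 ≈ -0.0061047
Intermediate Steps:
C = 383 (C = 98 + 285 = 383)
W(w) = -6 + w**2
R(t) = 100
(C - 580)/(R(W(15)) + 32170) = (383 - 580)/(100 + 32170) = -197/32270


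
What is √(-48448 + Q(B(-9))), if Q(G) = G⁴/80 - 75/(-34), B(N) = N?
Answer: I*√5590853155/340 ≈ 219.92*I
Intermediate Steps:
Q(G) = 75/34 + G⁴/80 (Q(G) = G⁴*(1/80) - 75*(-1/34) = G⁴/80 + 75/34 = 75/34 + G⁴/80)
√(-48448 + Q(B(-9))) = √(-48448 + (75/34 + (1/80)*(-9)⁴)) = √(-48448 + (75/34 + (1/80)*6561)) = √(-48448 + (75/34 + 6561/80)) = √(-48448 + 114537/1360) = √(-65774743/1360) = I*√5590853155/340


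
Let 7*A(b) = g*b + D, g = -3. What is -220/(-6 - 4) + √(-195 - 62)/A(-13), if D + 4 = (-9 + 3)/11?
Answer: 22 + 77*I*√257/379 ≈ 22.0 + 3.257*I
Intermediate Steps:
D = -50/11 (D = -4 + (-9 + 3)/11 = -4 - 6*1/11 = -4 - 6/11 = -50/11 ≈ -4.5455)
A(b) = -50/77 - 3*b/7 (A(b) = (-3*b - 50/11)/7 = (-50/11 - 3*b)/7 = -50/77 - 3*b/7)
-220/(-6 - 4) + √(-195 - 62)/A(-13) = -220/(-6 - 4) + √(-195 - 62)/(-50/77 - 3/7*(-13)) = -220/(1*(-10)) + √(-257)/(-50/77 + 39/7) = -220/(-10) + (I*√257)/(379/77) = -220*(-⅒) + (I*√257)*(77/379) = 22 + 77*I*√257/379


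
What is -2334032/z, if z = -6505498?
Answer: 1167016/3252749 ≈ 0.35878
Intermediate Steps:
-2334032/z = -2334032/(-6505498) = -2334032*(-1/6505498) = 1167016/3252749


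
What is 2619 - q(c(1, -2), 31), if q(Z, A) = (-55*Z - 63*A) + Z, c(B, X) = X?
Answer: 4464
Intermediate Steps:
q(Z, A) = -63*A - 54*Z (q(Z, A) = (-63*A - 55*Z) + Z = -63*A - 54*Z)
2619 - q(c(1, -2), 31) = 2619 - (-63*31 - 54*(-2)) = 2619 - (-1953 + 108) = 2619 - 1*(-1845) = 2619 + 1845 = 4464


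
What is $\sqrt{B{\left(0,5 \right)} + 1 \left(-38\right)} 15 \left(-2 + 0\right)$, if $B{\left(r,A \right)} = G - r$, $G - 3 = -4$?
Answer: $- 30 i \sqrt{39} \approx - 187.35 i$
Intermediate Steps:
$G = -1$ ($G = 3 - 4 = -1$)
$B{\left(r,A \right)} = -1 - r$
$\sqrt{B{\left(0,5 \right)} + 1 \left(-38\right)} 15 \left(-2 + 0\right) = \sqrt{\left(-1 - 0\right) + 1 \left(-38\right)} 15 \left(-2 + 0\right) = \sqrt{\left(-1 + 0\right) - 38} \cdot 15 \left(-2\right) = \sqrt{-1 - 38} \left(-30\right) = \sqrt{-39} \left(-30\right) = i \sqrt{39} \left(-30\right) = - 30 i \sqrt{39}$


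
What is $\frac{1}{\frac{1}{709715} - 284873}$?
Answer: $- \frac{709715}{202178641194} \approx -3.5103 \cdot 10^{-6}$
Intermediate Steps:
$\frac{1}{\frac{1}{709715} - 284873} = \frac{1}{- \frac{202178641194}{709715}} = - \frac{709715}{202178641194}$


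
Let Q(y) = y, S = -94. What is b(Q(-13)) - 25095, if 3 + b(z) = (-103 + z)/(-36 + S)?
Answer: -1631312/65 ≈ -25097.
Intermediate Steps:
b(z) = -287/130 - z/130 (b(z) = -3 + (-103 + z)/(-36 - 94) = -3 + (-103 + z)/(-130) = -3 + (-103 + z)*(-1/130) = -3 + (103/130 - z/130) = -287/130 - z/130)
b(Q(-13)) - 25095 = (-287/130 - 1/130*(-13)) - 25095 = (-287/130 + ⅒) - 25095 = -137/65 - 25095 = -1631312/65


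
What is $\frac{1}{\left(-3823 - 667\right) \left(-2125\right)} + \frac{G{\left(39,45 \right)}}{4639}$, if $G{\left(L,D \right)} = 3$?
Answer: $\frac{28628389}{44261858750} \approx 0.0006468$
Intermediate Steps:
$\frac{1}{\left(-3823 - 667\right) \left(-2125\right)} + \frac{G{\left(39,45 \right)}}{4639} = \frac{1}{\left(-3823 - 667\right) \left(-2125\right)} + \frac{3}{4639} = \frac{1}{-4490} \left(- \frac{1}{2125}\right) + 3 \cdot \frac{1}{4639} = \left(- \frac{1}{4490}\right) \left(- \frac{1}{2125}\right) + \frac{3}{4639} = \frac{1}{9541250} + \frac{3}{4639} = \frac{28628389}{44261858750}$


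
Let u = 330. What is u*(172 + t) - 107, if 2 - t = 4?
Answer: 55993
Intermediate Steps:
t = -2 (t = 2 - 1*4 = 2 - 4 = -2)
u*(172 + t) - 107 = 330*(172 - 2) - 107 = 330*170 - 107 = 56100 - 107 = 55993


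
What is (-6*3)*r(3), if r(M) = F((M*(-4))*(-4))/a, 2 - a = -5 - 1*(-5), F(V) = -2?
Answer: 18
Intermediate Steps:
a = 2 (a = 2 - (-5 - 1*(-5)) = 2 - (-5 + 5) = 2 - 1*0 = 2 + 0 = 2)
r(M) = -1 (r(M) = -2/2 = -2*1/2 = -1)
(-6*3)*r(3) = -6*3*(-1) = -18*(-1) = 18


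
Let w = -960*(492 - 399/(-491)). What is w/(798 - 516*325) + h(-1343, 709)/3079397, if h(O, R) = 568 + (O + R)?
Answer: 119219062000218/42058856897359 ≈ 2.8346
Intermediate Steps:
h(O, R) = 568 + O + R
w = -232292160/491 (w = -960*(492 - 399*(-1/491)) = -960*(492 + 399/491) = -960*241971/491 = -232292160/491 ≈ -4.7310e+5)
w/(798 - 516*325) + h(-1343, 709)/3079397 = -232292160/(491*(798 - 516*325)) + (568 - 1343 + 709)/3079397 = -232292160/(491*(798 - 167700)) - 66*1/3079397 = -232292160/491/(-166902) - 66/3079397 = -232292160/491*(-1/166902) - 66/3079397 = 38715360/13658147 - 66/3079397 = 119219062000218/42058856897359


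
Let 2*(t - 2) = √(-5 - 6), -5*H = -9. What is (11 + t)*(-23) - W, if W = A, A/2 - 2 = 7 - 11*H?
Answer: -1387/5 - 23*I*√11/2 ≈ -277.4 - 38.141*I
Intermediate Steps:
H = 9/5 (H = -⅕*(-9) = 9/5 ≈ 1.8000)
t = 2 + I*√11/2 (t = 2 + √(-5 - 6)/2 = 2 + √(-11)/2 = 2 + (I*√11)/2 = 2 + I*√11/2 ≈ 2.0 + 1.6583*I)
A = -108/5 (A = 4 + 2*(7 - 11*9/5) = 4 + 2*(7 - 99/5) = 4 + 2*(-64/5) = 4 - 128/5 = -108/5 ≈ -21.600)
W = -108/5 ≈ -21.600
(11 + t)*(-23) - W = (11 + (2 + I*√11/2))*(-23) - 1*(-108/5) = (13 + I*√11/2)*(-23) + 108/5 = (-299 - 23*I*√11/2) + 108/5 = -1387/5 - 23*I*√11/2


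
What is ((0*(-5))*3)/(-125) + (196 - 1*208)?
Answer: -12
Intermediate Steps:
((0*(-5))*3)/(-125) + (196 - 1*208) = (0*3)*(-1/125) + (196 - 208) = 0*(-1/125) - 12 = 0 - 12 = -12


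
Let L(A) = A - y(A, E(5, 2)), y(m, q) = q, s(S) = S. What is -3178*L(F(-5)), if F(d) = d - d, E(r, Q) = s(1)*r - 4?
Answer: 3178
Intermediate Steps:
E(r, Q) = -4 + r (E(r, Q) = 1*r - 4 = r - 4 = -4 + r)
F(d) = 0
L(A) = -1 + A (L(A) = A - (-4 + 5) = A - 1*1 = A - 1 = -1 + A)
-3178*L(F(-5)) = -3178*(-1 + 0) = -3178*(-1) = 3178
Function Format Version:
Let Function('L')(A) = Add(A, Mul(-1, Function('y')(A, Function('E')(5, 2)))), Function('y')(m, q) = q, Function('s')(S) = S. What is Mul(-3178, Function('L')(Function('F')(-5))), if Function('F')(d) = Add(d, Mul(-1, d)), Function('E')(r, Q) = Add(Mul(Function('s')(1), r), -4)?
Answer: 3178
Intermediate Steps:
Function('E')(r, Q) = Add(-4, r) (Function('E')(r, Q) = Add(Mul(1, r), -4) = Add(r, -4) = Add(-4, r))
Function('F')(d) = 0
Function('L')(A) = Add(-1, A) (Function('L')(A) = Add(A, Mul(-1, Add(-4, 5))) = Add(A, Mul(-1, 1)) = Add(A, -1) = Add(-1, A))
Mul(-3178, Function('L')(Function('F')(-5))) = Mul(-3178, Add(-1, 0)) = Mul(-3178, -1) = 3178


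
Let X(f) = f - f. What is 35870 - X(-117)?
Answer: 35870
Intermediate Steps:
X(f) = 0
35870 - X(-117) = 35870 - 1*0 = 35870 + 0 = 35870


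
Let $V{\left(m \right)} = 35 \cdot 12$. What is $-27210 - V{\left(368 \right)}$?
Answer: $-27630$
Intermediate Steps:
$V{\left(m \right)} = 420$
$-27210 - V{\left(368 \right)} = -27210 - 420 = -27630$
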